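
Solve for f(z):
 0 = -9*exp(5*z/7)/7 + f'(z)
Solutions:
 f(z) = C1 + 9*exp(5*z/7)/5


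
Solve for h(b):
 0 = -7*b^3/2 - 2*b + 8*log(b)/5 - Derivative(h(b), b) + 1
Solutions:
 h(b) = C1 - 7*b^4/8 - b^2 + 8*b*log(b)/5 - 3*b/5


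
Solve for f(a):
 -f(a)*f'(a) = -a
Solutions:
 f(a) = -sqrt(C1 + a^2)
 f(a) = sqrt(C1 + a^2)


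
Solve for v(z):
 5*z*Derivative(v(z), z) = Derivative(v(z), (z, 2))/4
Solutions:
 v(z) = C1 + C2*erfi(sqrt(10)*z)


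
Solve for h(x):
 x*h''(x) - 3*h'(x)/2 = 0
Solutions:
 h(x) = C1 + C2*x^(5/2)


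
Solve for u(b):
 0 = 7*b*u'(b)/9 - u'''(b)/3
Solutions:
 u(b) = C1 + Integral(C2*airyai(3^(2/3)*7^(1/3)*b/3) + C3*airybi(3^(2/3)*7^(1/3)*b/3), b)


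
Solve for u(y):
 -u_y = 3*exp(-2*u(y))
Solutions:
 u(y) = log(-sqrt(C1 - 6*y))
 u(y) = log(C1 - 6*y)/2


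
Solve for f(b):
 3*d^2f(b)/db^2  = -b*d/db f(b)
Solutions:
 f(b) = C1 + C2*erf(sqrt(6)*b/6)


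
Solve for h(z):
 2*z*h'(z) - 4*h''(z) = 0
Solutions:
 h(z) = C1 + C2*erfi(z/2)


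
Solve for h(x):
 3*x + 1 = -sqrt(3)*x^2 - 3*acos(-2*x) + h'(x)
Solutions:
 h(x) = C1 + sqrt(3)*x^3/3 + 3*x^2/2 + 3*x*acos(-2*x) + x + 3*sqrt(1 - 4*x^2)/2


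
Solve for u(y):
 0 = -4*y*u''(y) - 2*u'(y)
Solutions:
 u(y) = C1 + C2*sqrt(y)


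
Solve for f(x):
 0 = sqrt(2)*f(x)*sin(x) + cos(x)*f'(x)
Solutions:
 f(x) = C1*cos(x)^(sqrt(2))


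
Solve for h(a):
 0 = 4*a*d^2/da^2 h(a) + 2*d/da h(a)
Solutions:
 h(a) = C1 + C2*sqrt(a)


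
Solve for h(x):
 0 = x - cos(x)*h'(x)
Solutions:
 h(x) = C1 + Integral(x/cos(x), x)


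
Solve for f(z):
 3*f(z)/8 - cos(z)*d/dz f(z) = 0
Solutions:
 f(z) = C1*(sin(z) + 1)^(3/16)/(sin(z) - 1)^(3/16)


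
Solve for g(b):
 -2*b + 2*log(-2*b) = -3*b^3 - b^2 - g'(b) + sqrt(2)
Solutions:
 g(b) = C1 - 3*b^4/4 - b^3/3 + b^2 - 2*b*log(-b) + b*(-2*log(2) + sqrt(2) + 2)


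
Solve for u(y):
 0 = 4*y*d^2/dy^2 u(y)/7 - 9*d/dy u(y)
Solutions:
 u(y) = C1 + C2*y^(67/4)


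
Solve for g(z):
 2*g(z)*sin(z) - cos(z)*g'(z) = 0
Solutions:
 g(z) = C1/cos(z)^2


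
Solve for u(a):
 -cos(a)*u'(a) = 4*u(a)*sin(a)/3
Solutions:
 u(a) = C1*cos(a)^(4/3)


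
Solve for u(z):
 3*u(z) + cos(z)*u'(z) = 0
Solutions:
 u(z) = C1*(sin(z) - 1)^(3/2)/(sin(z) + 1)^(3/2)


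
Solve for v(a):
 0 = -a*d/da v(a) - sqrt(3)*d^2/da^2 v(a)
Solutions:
 v(a) = C1 + C2*erf(sqrt(2)*3^(3/4)*a/6)


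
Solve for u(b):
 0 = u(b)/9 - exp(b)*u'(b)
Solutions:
 u(b) = C1*exp(-exp(-b)/9)


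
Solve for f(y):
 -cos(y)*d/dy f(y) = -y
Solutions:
 f(y) = C1 + Integral(y/cos(y), y)


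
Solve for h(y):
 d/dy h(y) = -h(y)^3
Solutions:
 h(y) = -sqrt(2)*sqrt(-1/(C1 - y))/2
 h(y) = sqrt(2)*sqrt(-1/(C1 - y))/2


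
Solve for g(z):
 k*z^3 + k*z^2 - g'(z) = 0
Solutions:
 g(z) = C1 + k*z^4/4 + k*z^3/3


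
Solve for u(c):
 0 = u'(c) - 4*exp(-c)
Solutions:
 u(c) = C1 - 4*exp(-c)


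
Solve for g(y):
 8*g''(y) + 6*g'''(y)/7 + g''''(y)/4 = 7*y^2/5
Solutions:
 g(y) = C1 + C2*y + 7*y^4/480 - y^3/160 - 31*y^2/8960 + (C3*sin(4*sqrt(89)*y/7) + C4*cos(4*sqrt(89)*y/7))*exp(-12*y/7)


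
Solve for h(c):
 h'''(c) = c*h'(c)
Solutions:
 h(c) = C1 + Integral(C2*airyai(c) + C3*airybi(c), c)


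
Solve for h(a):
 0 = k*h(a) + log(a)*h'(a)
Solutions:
 h(a) = C1*exp(-k*li(a))


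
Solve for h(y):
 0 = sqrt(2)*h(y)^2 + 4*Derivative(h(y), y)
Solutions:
 h(y) = 4/(C1 + sqrt(2)*y)


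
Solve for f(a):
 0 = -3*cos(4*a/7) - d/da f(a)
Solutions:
 f(a) = C1 - 21*sin(4*a/7)/4


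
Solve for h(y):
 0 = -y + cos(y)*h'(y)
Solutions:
 h(y) = C1 + Integral(y/cos(y), y)


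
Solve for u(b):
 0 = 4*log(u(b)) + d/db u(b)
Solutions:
 li(u(b)) = C1 - 4*b


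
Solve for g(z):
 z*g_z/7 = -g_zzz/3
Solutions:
 g(z) = C1 + Integral(C2*airyai(-3^(1/3)*7^(2/3)*z/7) + C3*airybi(-3^(1/3)*7^(2/3)*z/7), z)


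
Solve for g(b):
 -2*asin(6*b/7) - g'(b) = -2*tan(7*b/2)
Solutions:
 g(b) = C1 - 2*b*asin(6*b/7) - sqrt(49 - 36*b^2)/3 - 4*log(cos(7*b/2))/7


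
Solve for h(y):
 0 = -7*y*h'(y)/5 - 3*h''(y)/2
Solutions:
 h(y) = C1 + C2*erf(sqrt(105)*y/15)


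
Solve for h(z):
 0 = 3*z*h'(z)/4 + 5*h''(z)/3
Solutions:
 h(z) = C1 + C2*erf(3*sqrt(10)*z/20)


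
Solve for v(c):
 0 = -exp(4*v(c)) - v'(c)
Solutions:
 v(c) = log(-I*(1/(C1 + 4*c))^(1/4))
 v(c) = log(I*(1/(C1 + 4*c))^(1/4))
 v(c) = log(-(1/(C1 + 4*c))^(1/4))
 v(c) = log(1/(C1 + 4*c))/4


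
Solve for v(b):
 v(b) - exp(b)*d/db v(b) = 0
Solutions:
 v(b) = C1*exp(-exp(-b))


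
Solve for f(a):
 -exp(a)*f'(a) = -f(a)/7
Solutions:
 f(a) = C1*exp(-exp(-a)/7)


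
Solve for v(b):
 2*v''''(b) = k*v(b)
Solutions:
 v(b) = C1*exp(-2^(3/4)*b*k^(1/4)/2) + C2*exp(2^(3/4)*b*k^(1/4)/2) + C3*exp(-2^(3/4)*I*b*k^(1/4)/2) + C4*exp(2^(3/4)*I*b*k^(1/4)/2)


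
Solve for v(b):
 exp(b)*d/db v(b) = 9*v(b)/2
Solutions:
 v(b) = C1*exp(-9*exp(-b)/2)


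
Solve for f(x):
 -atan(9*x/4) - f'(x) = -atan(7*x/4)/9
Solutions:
 f(x) = C1 + x*atan(7*x/4)/9 - x*atan(9*x/4) - 2*log(49*x^2 + 16)/63 + 2*log(81*x^2 + 16)/9


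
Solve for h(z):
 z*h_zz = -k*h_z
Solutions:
 h(z) = C1 + z^(1 - re(k))*(C2*sin(log(z)*Abs(im(k))) + C3*cos(log(z)*im(k)))


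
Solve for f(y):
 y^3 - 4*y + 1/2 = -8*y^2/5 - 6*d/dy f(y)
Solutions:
 f(y) = C1 - y^4/24 - 4*y^3/45 + y^2/3 - y/12


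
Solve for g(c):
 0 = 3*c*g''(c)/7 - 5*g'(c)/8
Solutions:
 g(c) = C1 + C2*c^(59/24)


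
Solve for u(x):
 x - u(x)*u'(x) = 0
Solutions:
 u(x) = -sqrt(C1 + x^2)
 u(x) = sqrt(C1 + x^2)


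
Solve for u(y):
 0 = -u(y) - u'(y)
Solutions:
 u(y) = C1*exp(-y)


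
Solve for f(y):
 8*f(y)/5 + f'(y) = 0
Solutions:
 f(y) = C1*exp(-8*y/5)


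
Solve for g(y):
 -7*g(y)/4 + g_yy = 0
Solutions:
 g(y) = C1*exp(-sqrt(7)*y/2) + C2*exp(sqrt(7)*y/2)


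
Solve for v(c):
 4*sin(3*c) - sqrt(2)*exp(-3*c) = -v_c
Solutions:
 v(c) = C1 + 4*cos(3*c)/3 - sqrt(2)*exp(-3*c)/3


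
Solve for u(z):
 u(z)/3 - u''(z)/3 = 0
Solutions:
 u(z) = C1*exp(-z) + C2*exp(z)


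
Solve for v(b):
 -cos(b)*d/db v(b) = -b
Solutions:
 v(b) = C1 + Integral(b/cos(b), b)


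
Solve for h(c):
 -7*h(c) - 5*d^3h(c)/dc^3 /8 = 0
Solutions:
 h(c) = C3*exp(-2*5^(2/3)*7^(1/3)*c/5) + (C1*sin(sqrt(3)*5^(2/3)*7^(1/3)*c/5) + C2*cos(sqrt(3)*5^(2/3)*7^(1/3)*c/5))*exp(5^(2/3)*7^(1/3)*c/5)


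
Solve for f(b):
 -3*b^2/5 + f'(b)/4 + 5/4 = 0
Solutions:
 f(b) = C1 + 4*b^3/5 - 5*b


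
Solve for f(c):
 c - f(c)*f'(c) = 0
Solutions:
 f(c) = -sqrt(C1 + c^2)
 f(c) = sqrt(C1 + c^2)


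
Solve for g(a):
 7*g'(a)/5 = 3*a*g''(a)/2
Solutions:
 g(a) = C1 + C2*a^(29/15)


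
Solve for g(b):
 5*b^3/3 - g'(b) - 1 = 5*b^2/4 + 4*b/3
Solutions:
 g(b) = C1 + 5*b^4/12 - 5*b^3/12 - 2*b^2/3 - b


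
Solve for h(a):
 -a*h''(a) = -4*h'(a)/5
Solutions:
 h(a) = C1 + C2*a^(9/5)


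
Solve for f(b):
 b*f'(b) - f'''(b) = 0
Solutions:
 f(b) = C1 + Integral(C2*airyai(b) + C3*airybi(b), b)


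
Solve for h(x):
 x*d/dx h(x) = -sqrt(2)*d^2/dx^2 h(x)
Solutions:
 h(x) = C1 + C2*erf(2^(1/4)*x/2)


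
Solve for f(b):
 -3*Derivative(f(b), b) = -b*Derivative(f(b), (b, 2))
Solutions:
 f(b) = C1 + C2*b^4


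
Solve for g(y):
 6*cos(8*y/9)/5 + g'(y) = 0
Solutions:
 g(y) = C1 - 27*sin(8*y/9)/20


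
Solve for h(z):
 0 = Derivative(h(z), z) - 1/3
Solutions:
 h(z) = C1 + z/3


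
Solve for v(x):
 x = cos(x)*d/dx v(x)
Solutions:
 v(x) = C1 + Integral(x/cos(x), x)


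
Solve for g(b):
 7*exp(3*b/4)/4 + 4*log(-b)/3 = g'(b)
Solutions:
 g(b) = C1 + 4*b*log(-b)/3 - 4*b/3 + 7*exp(3*b/4)/3


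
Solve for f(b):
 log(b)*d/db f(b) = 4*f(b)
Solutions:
 f(b) = C1*exp(4*li(b))


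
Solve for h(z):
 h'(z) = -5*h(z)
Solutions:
 h(z) = C1*exp(-5*z)


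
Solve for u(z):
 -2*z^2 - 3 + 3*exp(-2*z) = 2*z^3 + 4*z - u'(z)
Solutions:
 u(z) = C1 + z^4/2 + 2*z^3/3 + 2*z^2 + 3*z + 3*exp(-2*z)/2


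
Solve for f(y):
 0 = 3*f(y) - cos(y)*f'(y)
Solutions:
 f(y) = C1*(sin(y) + 1)^(3/2)/(sin(y) - 1)^(3/2)


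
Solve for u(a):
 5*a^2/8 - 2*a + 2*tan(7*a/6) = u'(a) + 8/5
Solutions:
 u(a) = C1 + 5*a^3/24 - a^2 - 8*a/5 - 12*log(cos(7*a/6))/7


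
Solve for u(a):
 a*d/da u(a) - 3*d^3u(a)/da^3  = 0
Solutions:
 u(a) = C1 + Integral(C2*airyai(3^(2/3)*a/3) + C3*airybi(3^(2/3)*a/3), a)


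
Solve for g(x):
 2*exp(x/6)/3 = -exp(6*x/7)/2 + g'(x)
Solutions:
 g(x) = C1 + 7*exp(6*x/7)/12 + 4*exp(x/6)


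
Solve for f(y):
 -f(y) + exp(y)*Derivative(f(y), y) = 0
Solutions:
 f(y) = C1*exp(-exp(-y))


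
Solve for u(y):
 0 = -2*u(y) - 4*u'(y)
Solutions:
 u(y) = C1*exp(-y/2)


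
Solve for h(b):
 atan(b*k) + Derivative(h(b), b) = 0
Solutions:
 h(b) = C1 - Piecewise((b*atan(b*k) - log(b^2*k^2 + 1)/(2*k), Ne(k, 0)), (0, True))


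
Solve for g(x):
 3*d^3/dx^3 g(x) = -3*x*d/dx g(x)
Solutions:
 g(x) = C1 + Integral(C2*airyai(-x) + C3*airybi(-x), x)


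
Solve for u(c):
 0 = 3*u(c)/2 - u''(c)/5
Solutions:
 u(c) = C1*exp(-sqrt(30)*c/2) + C2*exp(sqrt(30)*c/2)


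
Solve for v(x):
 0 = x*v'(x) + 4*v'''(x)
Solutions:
 v(x) = C1 + Integral(C2*airyai(-2^(1/3)*x/2) + C3*airybi(-2^(1/3)*x/2), x)


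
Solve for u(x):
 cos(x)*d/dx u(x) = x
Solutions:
 u(x) = C1 + Integral(x/cos(x), x)


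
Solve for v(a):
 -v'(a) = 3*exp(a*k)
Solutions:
 v(a) = C1 - 3*exp(a*k)/k


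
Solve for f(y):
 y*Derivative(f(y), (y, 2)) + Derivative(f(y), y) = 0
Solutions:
 f(y) = C1 + C2*log(y)


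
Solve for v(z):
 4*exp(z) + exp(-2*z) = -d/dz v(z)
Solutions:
 v(z) = C1 - 4*exp(z) + exp(-2*z)/2


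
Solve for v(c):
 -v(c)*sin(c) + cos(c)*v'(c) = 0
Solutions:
 v(c) = C1/cos(c)


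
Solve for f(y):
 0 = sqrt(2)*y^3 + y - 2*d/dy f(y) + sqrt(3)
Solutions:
 f(y) = C1 + sqrt(2)*y^4/8 + y^2/4 + sqrt(3)*y/2


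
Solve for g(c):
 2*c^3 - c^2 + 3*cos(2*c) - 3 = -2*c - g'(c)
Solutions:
 g(c) = C1 - c^4/2 + c^3/3 - c^2 + 3*c - 3*sin(c)*cos(c)


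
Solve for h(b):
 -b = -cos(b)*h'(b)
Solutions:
 h(b) = C1 + Integral(b/cos(b), b)


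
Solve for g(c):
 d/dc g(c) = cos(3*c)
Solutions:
 g(c) = C1 + sin(3*c)/3


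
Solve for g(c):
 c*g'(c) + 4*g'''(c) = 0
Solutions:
 g(c) = C1 + Integral(C2*airyai(-2^(1/3)*c/2) + C3*airybi(-2^(1/3)*c/2), c)


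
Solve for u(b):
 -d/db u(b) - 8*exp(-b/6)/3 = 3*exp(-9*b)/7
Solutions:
 u(b) = C1 + exp(-9*b)/21 + 16*exp(-b/6)


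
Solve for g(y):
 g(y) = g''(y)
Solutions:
 g(y) = C1*exp(-y) + C2*exp(y)


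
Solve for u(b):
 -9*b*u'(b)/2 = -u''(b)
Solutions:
 u(b) = C1 + C2*erfi(3*b/2)


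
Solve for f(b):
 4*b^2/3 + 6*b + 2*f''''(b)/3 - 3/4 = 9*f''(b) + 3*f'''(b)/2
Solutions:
 f(b) = C1 + C2*b + C3*exp(3*b*(3 - sqrt(105))/8) + C4*exp(3*b*(3 + sqrt(105))/8) + b^4/81 + 25*b^3/243 - 479*b^2/5832


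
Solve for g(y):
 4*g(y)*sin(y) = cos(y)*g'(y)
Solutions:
 g(y) = C1/cos(y)^4


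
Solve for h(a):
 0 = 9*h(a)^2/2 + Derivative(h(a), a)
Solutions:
 h(a) = 2/(C1 + 9*a)


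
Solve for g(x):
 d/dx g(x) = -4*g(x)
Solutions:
 g(x) = C1*exp(-4*x)


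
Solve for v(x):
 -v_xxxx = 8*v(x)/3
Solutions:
 v(x) = (C1*sin(2^(1/4)*3^(3/4)*x/3) + C2*cos(2^(1/4)*3^(3/4)*x/3))*exp(-2^(1/4)*3^(3/4)*x/3) + (C3*sin(2^(1/4)*3^(3/4)*x/3) + C4*cos(2^(1/4)*3^(3/4)*x/3))*exp(2^(1/4)*3^(3/4)*x/3)


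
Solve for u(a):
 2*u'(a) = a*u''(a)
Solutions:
 u(a) = C1 + C2*a^3


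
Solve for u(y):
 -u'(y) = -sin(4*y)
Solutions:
 u(y) = C1 - cos(4*y)/4


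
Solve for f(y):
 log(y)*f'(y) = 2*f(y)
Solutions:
 f(y) = C1*exp(2*li(y))


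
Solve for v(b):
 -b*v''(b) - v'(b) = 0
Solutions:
 v(b) = C1 + C2*log(b)


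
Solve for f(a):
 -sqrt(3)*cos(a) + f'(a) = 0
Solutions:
 f(a) = C1 + sqrt(3)*sin(a)


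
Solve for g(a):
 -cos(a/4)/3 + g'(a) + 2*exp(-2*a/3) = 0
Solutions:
 g(a) = C1 + 4*sin(a/4)/3 + 3*exp(-2*a/3)


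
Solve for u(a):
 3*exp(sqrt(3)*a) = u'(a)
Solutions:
 u(a) = C1 + sqrt(3)*exp(sqrt(3)*a)


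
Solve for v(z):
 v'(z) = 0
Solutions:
 v(z) = C1


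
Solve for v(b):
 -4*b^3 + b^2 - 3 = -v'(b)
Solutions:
 v(b) = C1 + b^4 - b^3/3 + 3*b


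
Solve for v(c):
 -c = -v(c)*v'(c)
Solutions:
 v(c) = -sqrt(C1 + c^2)
 v(c) = sqrt(C1 + c^2)


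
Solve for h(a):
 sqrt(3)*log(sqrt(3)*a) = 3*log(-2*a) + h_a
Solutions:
 h(a) = C1 + a*(-3 + sqrt(3))*log(a) + a*(-3*log(2) - sqrt(3) + sqrt(3)*log(3)/2 + 3 - 3*I*pi)


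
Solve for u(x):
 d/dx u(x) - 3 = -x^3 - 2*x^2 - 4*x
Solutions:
 u(x) = C1 - x^4/4 - 2*x^3/3 - 2*x^2 + 3*x


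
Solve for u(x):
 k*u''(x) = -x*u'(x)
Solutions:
 u(x) = C1 + C2*sqrt(k)*erf(sqrt(2)*x*sqrt(1/k)/2)


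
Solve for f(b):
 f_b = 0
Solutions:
 f(b) = C1


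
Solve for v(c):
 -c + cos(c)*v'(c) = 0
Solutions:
 v(c) = C1 + Integral(c/cos(c), c)


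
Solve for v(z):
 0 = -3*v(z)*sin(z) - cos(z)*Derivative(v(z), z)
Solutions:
 v(z) = C1*cos(z)^3


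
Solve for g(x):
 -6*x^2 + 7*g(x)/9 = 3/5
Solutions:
 g(x) = 54*x^2/7 + 27/35


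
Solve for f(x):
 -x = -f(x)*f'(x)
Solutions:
 f(x) = -sqrt(C1 + x^2)
 f(x) = sqrt(C1 + x^2)


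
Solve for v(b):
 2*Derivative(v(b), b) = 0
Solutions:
 v(b) = C1


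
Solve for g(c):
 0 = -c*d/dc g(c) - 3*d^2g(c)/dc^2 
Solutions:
 g(c) = C1 + C2*erf(sqrt(6)*c/6)


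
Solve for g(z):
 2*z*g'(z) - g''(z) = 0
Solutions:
 g(z) = C1 + C2*erfi(z)


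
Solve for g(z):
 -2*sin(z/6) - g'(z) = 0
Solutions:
 g(z) = C1 + 12*cos(z/6)


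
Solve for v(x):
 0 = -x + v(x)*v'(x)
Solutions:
 v(x) = -sqrt(C1 + x^2)
 v(x) = sqrt(C1 + x^2)


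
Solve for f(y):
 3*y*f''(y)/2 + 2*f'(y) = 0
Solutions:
 f(y) = C1 + C2/y^(1/3)


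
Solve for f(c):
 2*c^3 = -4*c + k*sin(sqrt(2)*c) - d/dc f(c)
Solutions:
 f(c) = C1 - c^4/2 - 2*c^2 - sqrt(2)*k*cos(sqrt(2)*c)/2


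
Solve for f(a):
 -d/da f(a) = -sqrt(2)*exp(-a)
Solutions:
 f(a) = C1 - sqrt(2)*exp(-a)


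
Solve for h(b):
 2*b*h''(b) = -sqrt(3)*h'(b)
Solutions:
 h(b) = C1 + C2*b^(1 - sqrt(3)/2)


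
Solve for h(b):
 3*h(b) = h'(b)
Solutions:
 h(b) = C1*exp(3*b)


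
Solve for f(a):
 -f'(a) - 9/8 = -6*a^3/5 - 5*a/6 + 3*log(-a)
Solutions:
 f(a) = C1 + 3*a^4/10 + 5*a^2/12 - 3*a*log(-a) + 15*a/8


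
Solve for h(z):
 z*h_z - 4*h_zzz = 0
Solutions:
 h(z) = C1 + Integral(C2*airyai(2^(1/3)*z/2) + C3*airybi(2^(1/3)*z/2), z)


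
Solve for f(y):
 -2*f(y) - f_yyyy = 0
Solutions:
 f(y) = (C1*sin(2^(3/4)*y/2) + C2*cos(2^(3/4)*y/2))*exp(-2^(3/4)*y/2) + (C3*sin(2^(3/4)*y/2) + C4*cos(2^(3/4)*y/2))*exp(2^(3/4)*y/2)


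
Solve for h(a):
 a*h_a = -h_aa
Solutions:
 h(a) = C1 + C2*erf(sqrt(2)*a/2)


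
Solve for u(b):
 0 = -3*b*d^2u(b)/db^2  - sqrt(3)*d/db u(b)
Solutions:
 u(b) = C1 + C2*b^(1 - sqrt(3)/3)


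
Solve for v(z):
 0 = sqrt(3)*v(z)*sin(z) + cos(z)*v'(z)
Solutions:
 v(z) = C1*cos(z)^(sqrt(3))


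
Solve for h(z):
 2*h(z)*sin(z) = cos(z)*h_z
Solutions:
 h(z) = C1/cos(z)^2


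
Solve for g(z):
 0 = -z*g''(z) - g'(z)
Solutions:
 g(z) = C1 + C2*log(z)


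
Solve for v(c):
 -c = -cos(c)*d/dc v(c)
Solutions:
 v(c) = C1 + Integral(c/cos(c), c)


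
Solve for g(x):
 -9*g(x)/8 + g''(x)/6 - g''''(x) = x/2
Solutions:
 g(x) = -4*x/9 + (C1*sin(2^(1/4)*sqrt(3)*x*sin(atan(sqrt(161))/2)/2) + C2*cos(2^(1/4)*sqrt(3)*x*sin(atan(sqrt(161))/2)/2))*exp(-2^(1/4)*sqrt(3)*x*cos(atan(sqrt(161))/2)/2) + (C3*sin(2^(1/4)*sqrt(3)*x*sin(atan(sqrt(161))/2)/2) + C4*cos(2^(1/4)*sqrt(3)*x*sin(atan(sqrt(161))/2)/2))*exp(2^(1/4)*sqrt(3)*x*cos(atan(sqrt(161))/2)/2)


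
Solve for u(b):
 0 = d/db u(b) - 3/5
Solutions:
 u(b) = C1 + 3*b/5


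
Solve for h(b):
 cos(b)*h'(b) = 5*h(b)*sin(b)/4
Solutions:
 h(b) = C1/cos(b)^(5/4)


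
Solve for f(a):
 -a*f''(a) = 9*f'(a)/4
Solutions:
 f(a) = C1 + C2/a^(5/4)


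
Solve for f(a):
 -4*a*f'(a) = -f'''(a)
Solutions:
 f(a) = C1 + Integral(C2*airyai(2^(2/3)*a) + C3*airybi(2^(2/3)*a), a)


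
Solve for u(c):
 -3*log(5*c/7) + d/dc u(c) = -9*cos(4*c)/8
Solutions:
 u(c) = C1 + 3*c*log(c) - 3*c*log(7) - 3*c + 3*c*log(5) - 9*sin(4*c)/32


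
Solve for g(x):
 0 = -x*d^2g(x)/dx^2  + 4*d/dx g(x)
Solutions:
 g(x) = C1 + C2*x^5


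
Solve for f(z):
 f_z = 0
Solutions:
 f(z) = C1


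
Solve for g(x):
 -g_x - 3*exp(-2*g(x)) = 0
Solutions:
 g(x) = log(-sqrt(C1 - 6*x))
 g(x) = log(C1 - 6*x)/2


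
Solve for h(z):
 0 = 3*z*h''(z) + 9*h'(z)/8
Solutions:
 h(z) = C1 + C2*z^(5/8)


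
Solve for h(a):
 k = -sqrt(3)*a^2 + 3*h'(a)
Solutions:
 h(a) = C1 + sqrt(3)*a^3/9 + a*k/3


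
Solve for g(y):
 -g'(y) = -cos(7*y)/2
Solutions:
 g(y) = C1 + sin(7*y)/14


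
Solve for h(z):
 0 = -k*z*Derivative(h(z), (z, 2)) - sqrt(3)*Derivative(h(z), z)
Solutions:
 h(z) = C1 + z^(((re(k) - sqrt(3))*re(k) + im(k)^2)/(re(k)^2 + im(k)^2))*(C2*sin(sqrt(3)*log(z)*Abs(im(k))/(re(k)^2 + im(k)^2)) + C3*cos(sqrt(3)*log(z)*im(k)/(re(k)^2 + im(k)^2)))


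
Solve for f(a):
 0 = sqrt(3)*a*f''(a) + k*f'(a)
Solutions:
 f(a) = C1 + a^(-sqrt(3)*re(k)/3 + 1)*(C2*sin(sqrt(3)*log(a)*Abs(im(k))/3) + C3*cos(sqrt(3)*log(a)*im(k)/3))


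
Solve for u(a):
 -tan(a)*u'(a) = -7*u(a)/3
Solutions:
 u(a) = C1*sin(a)^(7/3)


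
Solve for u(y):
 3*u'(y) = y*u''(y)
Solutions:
 u(y) = C1 + C2*y^4


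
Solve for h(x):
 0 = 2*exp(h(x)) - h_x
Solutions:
 h(x) = log(-1/(C1 + 2*x))


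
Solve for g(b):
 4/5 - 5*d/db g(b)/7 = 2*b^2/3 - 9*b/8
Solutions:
 g(b) = C1 - 14*b^3/45 + 63*b^2/80 + 28*b/25


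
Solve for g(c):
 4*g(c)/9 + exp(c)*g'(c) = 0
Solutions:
 g(c) = C1*exp(4*exp(-c)/9)


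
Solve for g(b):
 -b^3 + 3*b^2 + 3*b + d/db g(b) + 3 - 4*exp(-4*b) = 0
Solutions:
 g(b) = C1 + b^4/4 - b^3 - 3*b^2/2 - 3*b - exp(-4*b)


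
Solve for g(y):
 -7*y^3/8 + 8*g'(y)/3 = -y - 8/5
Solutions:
 g(y) = C1 + 21*y^4/256 - 3*y^2/16 - 3*y/5


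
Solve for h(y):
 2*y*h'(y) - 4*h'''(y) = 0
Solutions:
 h(y) = C1 + Integral(C2*airyai(2^(2/3)*y/2) + C3*airybi(2^(2/3)*y/2), y)


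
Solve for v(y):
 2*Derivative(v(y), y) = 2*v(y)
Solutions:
 v(y) = C1*exp(y)


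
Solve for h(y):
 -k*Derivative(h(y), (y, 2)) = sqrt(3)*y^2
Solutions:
 h(y) = C1 + C2*y - sqrt(3)*y^4/(12*k)


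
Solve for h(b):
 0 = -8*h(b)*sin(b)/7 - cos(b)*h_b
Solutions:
 h(b) = C1*cos(b)^(8/7)


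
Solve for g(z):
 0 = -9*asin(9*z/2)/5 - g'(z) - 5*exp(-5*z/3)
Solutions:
 g(z) = C1 - 9*z*asin(9*z/2)/5 - sqrt(4 - 81*z^2)/5 + 3*exp(-5*z/3)


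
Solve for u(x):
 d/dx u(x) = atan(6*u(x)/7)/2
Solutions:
 Integral(1/atan(6*_y/7), (_y, u(x))) = C1 + x/2


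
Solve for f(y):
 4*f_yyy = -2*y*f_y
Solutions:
 f(y) = C1 + Integral(C2*airyai(-2^(2/3)*y/2) + C3*airybi(-2^(2/3)*y/2), y)


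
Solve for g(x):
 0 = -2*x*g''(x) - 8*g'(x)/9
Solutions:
 g(x) = C1 + C2*x^(5/9)


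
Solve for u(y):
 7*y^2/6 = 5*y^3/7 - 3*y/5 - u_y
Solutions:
 u(y) = C1 + 5*y^4/28 - 7*y^3/18 - 3*y^2/10


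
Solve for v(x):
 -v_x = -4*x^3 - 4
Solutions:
 v(x) = C1 + x^4 + 4*x


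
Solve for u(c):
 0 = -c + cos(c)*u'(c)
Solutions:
 u(c) = C1 + Integral(c/cos(c), c)


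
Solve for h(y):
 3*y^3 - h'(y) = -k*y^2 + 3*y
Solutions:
 h(y) = C1 + k*y^3/3 + 3*y^4/4 - 3*y^2/2


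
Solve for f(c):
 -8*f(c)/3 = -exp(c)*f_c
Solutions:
 f(c) = C1*exp(-8*exp(-c)/3)


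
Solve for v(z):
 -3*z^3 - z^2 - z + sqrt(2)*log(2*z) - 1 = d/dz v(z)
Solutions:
 v(z) = C1 - 3*z^4/4 - z^3/3 - z^2/2 + sqrt(2)*z*log(z) - sqrt(2)*z - z + sqrt(2)*z*log(2)


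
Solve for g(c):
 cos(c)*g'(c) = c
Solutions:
 g(c) = C1 + Integral(c/cos(c), c)


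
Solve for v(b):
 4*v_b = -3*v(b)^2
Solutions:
 v(b) = 4/(C1 + 3*b)


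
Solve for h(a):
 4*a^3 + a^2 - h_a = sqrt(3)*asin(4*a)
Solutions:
 h(a) = C1 + a^4 + a^3/3 - sqrt(3)*(a*asin(4*a) + sqrt(1 - 16*a^2)/4)


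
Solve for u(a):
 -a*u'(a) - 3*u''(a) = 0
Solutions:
 u(a) = C1 + C2*erf(sqrt(6)*a/6)


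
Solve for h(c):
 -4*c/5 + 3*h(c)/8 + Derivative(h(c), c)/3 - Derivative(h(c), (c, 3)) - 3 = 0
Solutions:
 h(c) = C1*exp(-2^(1/3)*c*(8/(sqrt(6305) + 81)^(1/3) + 2^(1/3)*(sqrt(6305) + 81)^(1/3))/24)*sin(2^(1/3)*sqrt(3)*c*(-2^(1/3)*(sqrt(6305) + 81)^(1/3) + 8/(sqrt(6305) + 81)^(1/3))/24) + C2*exp(-2^(1/3)*c*(8/(sqrt(6305) + 81)^(1/3) + 2^(1/3)*(sqrt(6305) + 81)^(1/3))/24)*cos(2^(1/3)*sqrt(3)*c*(-2^(1/3)*(sqrt(6305) + 81)^(1/3) + 8/(sqrt(6305) + 81)^(1/3))/24) + C3*exp(2^(1/3)*c*(8/(sqrt(6305) + 81)^(1/3) + 2^(1/3)*(sqrt(6305) + 81)^(1/3))/12) + 32*c/15 + 824/135


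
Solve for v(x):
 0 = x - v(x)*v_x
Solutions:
 v(x) = -sqrt(C1 + x^2)
 v(x) = sqrt(C1 + x^2)


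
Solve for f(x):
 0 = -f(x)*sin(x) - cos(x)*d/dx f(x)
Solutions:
 f(x) = C1*cos(x)


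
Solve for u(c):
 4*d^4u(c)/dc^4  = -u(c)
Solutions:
 u(c) = (C1*sin(c/2) + C2*cos(c/2))*exp(-c/2) + (C3*sin(c/2) + C4*cos(c/2))*exp(c/2)


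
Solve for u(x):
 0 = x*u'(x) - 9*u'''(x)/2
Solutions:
 u(x) = C1 + Integral(C2*airyai(6^(1/3)*x/3) + C3*airybi(6^(1/3)*x/3), x)


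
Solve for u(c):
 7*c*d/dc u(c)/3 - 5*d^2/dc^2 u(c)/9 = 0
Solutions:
 u(c) = C1 + C2*erfi(sqrt(210)*c/10)


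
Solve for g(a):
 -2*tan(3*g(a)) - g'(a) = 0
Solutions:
 g(a) = -asin(C1*exp(-6*a))/3 + pi/3
 g(a) = asin(C1*exp(-6*a))/3


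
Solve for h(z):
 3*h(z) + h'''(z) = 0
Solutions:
 h(z) = C3*exp(-3^(1/3)*z) + (C1*sin(3^(5/6)*z/2) + C2*cos(3^(5/6)*z/2))*exp(3^(1/3)*z/2)


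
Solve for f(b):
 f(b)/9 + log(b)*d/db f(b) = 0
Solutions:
 f(b) = C1*exp(-li(b)/9)


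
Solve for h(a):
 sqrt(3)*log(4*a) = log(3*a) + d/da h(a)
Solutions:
 h(a) = C1 - a*log(a) + sqrt(3)*a*log(a) - sqrt(3)*a + a + a*log(2^(2*sqrt(3))/3)


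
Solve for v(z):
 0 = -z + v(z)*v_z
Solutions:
 v(z) = -sqrt(C1 + z^2)
 v(z) = sqrt(C1 + z^2)


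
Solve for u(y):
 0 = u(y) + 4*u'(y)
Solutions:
 u(y) = C1*exp(-y/4)


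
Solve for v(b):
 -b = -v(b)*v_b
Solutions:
 v(b) = -sqrt(C1 + b^2)
 v(b) = sqrt(C1 + b^2)


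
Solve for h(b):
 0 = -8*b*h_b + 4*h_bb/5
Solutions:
 h(b) = C1 + C2*erfi(sqrt(5)*b)


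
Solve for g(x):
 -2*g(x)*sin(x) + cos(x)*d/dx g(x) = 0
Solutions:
 g(x) = C1/cos(x)^2


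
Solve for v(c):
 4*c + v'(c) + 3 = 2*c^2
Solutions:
 v(c) = C1 + 2*c^3/3 - 2*c^2 - 3*c


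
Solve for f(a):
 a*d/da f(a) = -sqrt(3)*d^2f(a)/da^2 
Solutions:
 f(a) = C1 + C2*erf(sqrt(2)*3^(3/4)*a/6)


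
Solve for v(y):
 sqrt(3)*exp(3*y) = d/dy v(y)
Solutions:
 v(y) = C1 + sqrt(3)*exp(3*y)/3


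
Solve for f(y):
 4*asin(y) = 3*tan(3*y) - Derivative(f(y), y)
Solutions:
 f(y) = C1 - 4*y*asin(y) - 4*sqrt(1 - y^2) - log(cos(3*y))


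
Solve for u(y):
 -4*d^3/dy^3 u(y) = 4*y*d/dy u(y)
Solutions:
 u(y) = C1 + Integral(C2*airyai(-y) + C3*airybi(-y), y)


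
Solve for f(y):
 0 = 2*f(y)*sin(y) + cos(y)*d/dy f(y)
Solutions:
 f(y) = C1*cos(y)^2


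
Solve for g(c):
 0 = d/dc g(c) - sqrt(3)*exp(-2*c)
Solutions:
 g(c) = C1 - sqrt(3)*exp(-2*c)/2


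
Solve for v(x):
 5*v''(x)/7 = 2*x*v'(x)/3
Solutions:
 v(x) = C1 + C2*erfi(sqrt(105)*x/15)


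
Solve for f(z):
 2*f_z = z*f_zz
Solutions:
 f(z) = C1 + C2*z^3


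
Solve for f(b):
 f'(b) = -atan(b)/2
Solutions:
 f(b) = C1 - b*atan(b)/2 + log(b^2 + 1)/4


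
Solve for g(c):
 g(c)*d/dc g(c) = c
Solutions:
 g(c) = -sqrt(C1 + c^2)
 g(c) = sqrt(C1 + c^2)


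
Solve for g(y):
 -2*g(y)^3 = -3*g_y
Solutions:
 g(y) = -sqrt(6)*sqrt(-1/(C1 + 2*y))/2
 g(y) = sqrt(6)*sqrt(-1/(C1 + 2*y))/2


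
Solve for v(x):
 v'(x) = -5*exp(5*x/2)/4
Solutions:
 v(x) = C1 - exp(5*x/2)/2


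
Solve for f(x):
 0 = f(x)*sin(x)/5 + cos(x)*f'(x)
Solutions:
 f(x) = C1*cos(x)^(1/5)


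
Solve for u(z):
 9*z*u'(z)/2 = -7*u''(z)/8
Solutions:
 u(z) = C1 + C2*erf(3*sqrt(14)*z/7)


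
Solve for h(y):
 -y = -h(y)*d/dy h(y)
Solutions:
 h(y) = -sqrt(C1 + y^2)
 h(y) = sqrt(C1 + y^2)


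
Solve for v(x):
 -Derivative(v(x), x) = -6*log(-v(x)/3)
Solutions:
 -Integral(1/(log(-_y) - log(3)), (_y, v(x)))/6 = C1 - x


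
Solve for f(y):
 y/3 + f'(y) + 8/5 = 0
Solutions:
 f(y) = C1 - y^2/6 - 8*y/5


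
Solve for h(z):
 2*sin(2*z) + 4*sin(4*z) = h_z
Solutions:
 h(z) = C1 - cos(2*z) - cos(4*z)


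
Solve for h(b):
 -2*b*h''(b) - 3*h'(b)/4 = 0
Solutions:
 h(b) = C1 + C2*b^(5/8)


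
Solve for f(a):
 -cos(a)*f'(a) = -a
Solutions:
 f(a) = C1 + Integral(a/cos(a), a)


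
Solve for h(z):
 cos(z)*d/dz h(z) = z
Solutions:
 h(z) = C1 + Integral(z/cos(z), z)


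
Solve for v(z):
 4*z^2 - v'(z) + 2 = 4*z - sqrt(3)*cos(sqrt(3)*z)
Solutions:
 v(z) = C1 + 4*z^3/3 - 2*z^2 + 2*z + sin(sqrt(3)*z)


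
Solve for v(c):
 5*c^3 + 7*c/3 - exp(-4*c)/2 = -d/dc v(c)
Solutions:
 v(c) = C1 - 5*c^4/4 - 7*c^2/6 - exp(-4*c)/8


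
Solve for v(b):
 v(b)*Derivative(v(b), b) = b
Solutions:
 v(b) = -sqrt(C1 + b^2)
 v(b) = sqrt(C1 + b^2)


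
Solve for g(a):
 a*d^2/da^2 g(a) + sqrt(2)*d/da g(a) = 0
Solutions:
 g(a) = C1 + C2*a^(1 - sqrt(2))


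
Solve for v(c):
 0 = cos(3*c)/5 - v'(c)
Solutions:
 v(c) = C1 + sin(3*c)/15


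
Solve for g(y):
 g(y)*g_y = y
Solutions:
 g(y) = -sqrt(C1 + y^2)
 g(y) = sqrt(C1 + y^2)


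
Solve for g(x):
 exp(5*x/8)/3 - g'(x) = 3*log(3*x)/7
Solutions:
 g(x) = C1 - 3*x*log(x)/7 + 3*x*(1 - log(3))/7 + 8*exp(5*x/8)/15


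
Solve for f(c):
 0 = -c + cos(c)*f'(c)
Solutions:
 f(c) = C1 + Integral(c/cos(c), c)


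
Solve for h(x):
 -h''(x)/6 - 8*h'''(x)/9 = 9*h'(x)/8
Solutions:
 h(x) = C1 + (C2*sin(3*sqrt(143)*x/32) + C3*cos(3*sqrt(143)*x/32))*exp(-3*x/32)


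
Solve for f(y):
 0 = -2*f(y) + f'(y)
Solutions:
 f(y) = C1*exp(2*y)


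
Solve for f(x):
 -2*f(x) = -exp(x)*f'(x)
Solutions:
 f(x) = C1*exp(-2*exp(-x))


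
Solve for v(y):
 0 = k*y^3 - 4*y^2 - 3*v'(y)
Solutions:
 v(y) = C1 + k*y^4/12 - 4*y^3/9


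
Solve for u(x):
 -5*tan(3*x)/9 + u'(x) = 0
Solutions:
 u(x) = C1 - 5*log(cos(3*x))/27


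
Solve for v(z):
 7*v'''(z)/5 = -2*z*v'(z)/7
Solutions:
 v(z) = C1 + Integral(C2*airyai(-70^(1/3)*z/7) + C3*airybi(-70^(1/3)*z/7), z)


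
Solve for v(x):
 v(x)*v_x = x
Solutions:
 v(x) = -sqrt(C1 + x^2)
 v(x) = sqrt(C1 + x^2)


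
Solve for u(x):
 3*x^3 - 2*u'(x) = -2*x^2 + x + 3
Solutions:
 u(x) = C1 + 3*x^4/8 + x^3/3 - x^2/4 - 3*x/2


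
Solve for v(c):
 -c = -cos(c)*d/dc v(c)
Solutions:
 v(c) = C1 + Integral(c/cos(c), c)


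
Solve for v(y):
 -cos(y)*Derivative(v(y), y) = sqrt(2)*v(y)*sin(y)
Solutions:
 v(y) = C1*cos(y)^(sqrt(2))


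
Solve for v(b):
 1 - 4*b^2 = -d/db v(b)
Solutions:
 v(b) = C1 + 4*b^3/3 - b


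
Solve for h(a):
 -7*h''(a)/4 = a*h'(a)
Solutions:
 h(a) = C1 + C2*erf(sqrt(14)*a/7)


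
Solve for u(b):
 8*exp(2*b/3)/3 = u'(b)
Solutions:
 u(b) = C1 + 4*exp(2*b/3)


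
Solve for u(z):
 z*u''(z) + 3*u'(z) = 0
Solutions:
 u(z) = C1 + C2/z^2


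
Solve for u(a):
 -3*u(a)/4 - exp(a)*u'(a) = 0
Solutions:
 u(a) = C1*exp(3*exp(-a)/4)


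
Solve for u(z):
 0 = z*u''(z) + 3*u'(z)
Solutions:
 u(z) = C1 + C2/z^2


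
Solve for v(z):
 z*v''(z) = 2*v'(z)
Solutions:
 v(z) = C1 + C2*z^3


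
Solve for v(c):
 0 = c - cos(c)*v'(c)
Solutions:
 v(c) = C1 + Integral(c/cos(c), c)


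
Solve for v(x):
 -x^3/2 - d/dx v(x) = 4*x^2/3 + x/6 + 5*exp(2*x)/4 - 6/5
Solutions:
 v(x) = C1 - x^4/8 - 4*x^3/9 - x^2/12 + 6*x/5 - 5*exp(2*x)/8


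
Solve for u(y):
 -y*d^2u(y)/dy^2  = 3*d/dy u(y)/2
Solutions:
 u(y) = C1 + C2/sqrt(y)


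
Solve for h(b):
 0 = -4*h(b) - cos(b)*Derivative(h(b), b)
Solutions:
 h(b) = C1*(sin(b)^2 - 2*sin(b) + 1)/(sin(b)^2 + 2*sin(b) + 1)


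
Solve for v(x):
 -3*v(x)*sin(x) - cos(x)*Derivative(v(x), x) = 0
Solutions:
 v(x) = C1*cos(x)^3


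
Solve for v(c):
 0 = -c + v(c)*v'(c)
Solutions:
 v(c) = -sqrt(C1 + c^2)
 v(c) = sqrt(C1 + c^2)


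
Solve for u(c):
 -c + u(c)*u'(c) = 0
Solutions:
 u(c) = -sqrt(C1 + c^2)
 u(c) = sqrt(C1 + c^2)


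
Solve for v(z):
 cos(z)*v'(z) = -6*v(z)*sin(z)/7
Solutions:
 v(z) = C1*cos(z)^(6/7)


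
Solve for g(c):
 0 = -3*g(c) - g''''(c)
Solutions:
 g(c) = (C1*sin(sqrt(2)*3^(1/4)*c/2) + C2*cos(sqrt(2)*3^(1/4)*c/2))*exp(-sqrt(2)*3^(1/4)*c/2) + (C3*sin(sqrt(2)*3^(1/4)*c/2) + C4*cos(sqrt(2)*3^(1/4)*c/2))*exp(sqrt(2)*3^(1/4)*c/2)


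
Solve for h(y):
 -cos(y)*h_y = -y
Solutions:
 h(y) = C1 + Integral(y/cos(y), y)


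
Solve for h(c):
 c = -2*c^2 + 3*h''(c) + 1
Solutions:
 h(c) = C1 + C2*c + c^4/18 + c^3/18 - c^2/6


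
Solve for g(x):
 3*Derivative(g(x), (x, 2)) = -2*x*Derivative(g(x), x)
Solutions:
 g(x) = C1 + C2*erf(sqrt(3)*x/3)


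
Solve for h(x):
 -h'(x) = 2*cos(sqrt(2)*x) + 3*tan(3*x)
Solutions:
 h(x) = C1 + log(cos(3*x)) - sqrt(2)*sin(sqrt(2)*x)


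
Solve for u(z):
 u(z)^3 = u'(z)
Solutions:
 u(z) = -sqrt(2)*sqrt(-1/(C1 + z))/2
 u(z) = sqrt(2)*sqrt(-1/(C1 + z))/2


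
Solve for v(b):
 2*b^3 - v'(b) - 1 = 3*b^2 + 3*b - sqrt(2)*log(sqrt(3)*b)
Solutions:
 v(b) = C1 + b^4/2 - b^3 - 3*b^2/2 + sqrt(2)*b*log(b) - sqrt(2)*b - b + sqrt(2)*b*log(3)/2


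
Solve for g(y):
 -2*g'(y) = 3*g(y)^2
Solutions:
 g(y) = 2/(C1 + 3*y)


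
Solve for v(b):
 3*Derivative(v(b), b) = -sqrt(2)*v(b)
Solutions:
 v(b) = C1*exp(-sqrt(2)*b/3)


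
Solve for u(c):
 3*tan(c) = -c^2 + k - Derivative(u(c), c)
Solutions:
 u(c) = C1 - c^3/3 + c*k + 3*log(cos(c))


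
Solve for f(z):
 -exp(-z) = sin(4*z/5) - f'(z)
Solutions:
 f(z) = C1 - 5*cos(4*z/5)/4 - exp(-z)


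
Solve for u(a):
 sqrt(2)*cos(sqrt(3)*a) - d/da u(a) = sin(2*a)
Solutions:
 u(a) = C1 + sqrt(6)*sin(sqrt(3)*a)/3 + cos(2*a)/2


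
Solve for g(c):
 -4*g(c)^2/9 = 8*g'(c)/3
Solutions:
 g(c) = 6/(C1 + c)


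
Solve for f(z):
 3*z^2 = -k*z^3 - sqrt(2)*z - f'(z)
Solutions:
 f(z) = C1 - k*z^4/4 - z^3 - sqrt(2)*z^2/2


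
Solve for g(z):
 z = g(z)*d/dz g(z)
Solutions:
 g(z) = -sqrt(C1 + z^2)
 g(z) = sqrt(C1 + z^2)


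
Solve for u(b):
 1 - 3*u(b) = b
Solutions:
 u(b) = 1/3 - b/3


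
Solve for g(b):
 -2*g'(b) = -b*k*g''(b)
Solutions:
 g(b) = C1 + b^(((re(k) + 2)*re(k) + im(k)^2)/(re(k)^2 + im(k)^2))*(C2*sin(2*log(b)*Abs(im(k))/(re(k)^2 + im(k)^2)) + C3*cos(2*log(b)*im(k)/(re(k)^2 + im(k)^2)))


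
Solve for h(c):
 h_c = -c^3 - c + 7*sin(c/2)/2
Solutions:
 h(c) = C1 - c^4/4 - c^2/2 - 7*cos(c/2)


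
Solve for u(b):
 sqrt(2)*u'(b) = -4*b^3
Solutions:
 u(b) = C1 - sqrt(2)*b^4/2


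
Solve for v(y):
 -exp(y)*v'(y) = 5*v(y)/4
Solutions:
 v(y) = C1*exp(5*exp(-y)/4)


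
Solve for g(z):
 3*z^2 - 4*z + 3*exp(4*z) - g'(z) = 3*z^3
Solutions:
 g(z) = C1 - 3*z^4/4 + z^3 - 2*z^2 + 3*exp(4*z)/4


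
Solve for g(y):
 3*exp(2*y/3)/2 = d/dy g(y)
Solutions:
 g(y) = C1 + 9*exp(2*y/3)/4


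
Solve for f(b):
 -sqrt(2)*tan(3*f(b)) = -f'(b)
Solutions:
 f(b) = -asin(C1*exp(3*sqrt(2)*b))/3 + pi/3
 f(b) = asin(C1*exp(3*sqrt(2)*b))/3


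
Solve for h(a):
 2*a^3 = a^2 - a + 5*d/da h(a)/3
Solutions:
 h(a) = C1 + 3*a^4/10 - a^3/5 + 3*a^2/10


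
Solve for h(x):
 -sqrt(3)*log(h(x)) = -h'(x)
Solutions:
 li(h(x)) = C1 + sqrt(3)*x


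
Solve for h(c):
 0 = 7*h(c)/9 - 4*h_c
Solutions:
 h(c) = C1*exp(7*c/36)


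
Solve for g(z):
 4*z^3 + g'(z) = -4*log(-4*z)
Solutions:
 g(z) = C1 - z^4 - 4*z*log(-z) + 4*z*(1 - 2*log(2))


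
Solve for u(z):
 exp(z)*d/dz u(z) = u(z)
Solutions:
 u(z) = C1*exp(-exp(-z))


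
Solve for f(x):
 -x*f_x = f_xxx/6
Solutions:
 f(x) = C1 + Integral(C2*airyai(-6^(1/3)*x) + C3*airybi(-6^(1/3)*x), x)


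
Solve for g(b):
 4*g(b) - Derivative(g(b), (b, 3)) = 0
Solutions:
 g(b) = C3*exp(2^(2/3)*b) + (C1*sin(2^(2/3)*sqrt(3)*b/2) + C2*cos(2^(2/3)*sqrt(3)*b/2))*exp(-2^(2/3)*b/2)


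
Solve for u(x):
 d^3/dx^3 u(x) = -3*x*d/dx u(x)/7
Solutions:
 u(x) = C1 + Integral(C2*airyai(-3^(1/3)*7^(2/3)*x/7) + C3*airybi(-3^(1/3)*7^(2/3)*x/7), x)


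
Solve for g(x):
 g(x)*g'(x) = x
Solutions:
 g(x) = -sqrt(C1 + x^2)
 g(x) = sqrt(C1 + x^2)


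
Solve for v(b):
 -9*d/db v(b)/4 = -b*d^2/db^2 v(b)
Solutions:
 v(b) = C1 + C2*b^(13/4)


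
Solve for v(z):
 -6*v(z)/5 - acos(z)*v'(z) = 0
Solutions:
 v(z) = C1*exp(-6*Integral(1/acos(z), z)/5)


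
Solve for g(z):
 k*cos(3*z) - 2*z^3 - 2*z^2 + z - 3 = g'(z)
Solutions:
 g(z) = C1 + k*sin(3*z)/3 - z^4/2 - 2*z^3/3 + z^2/2 - 3*z


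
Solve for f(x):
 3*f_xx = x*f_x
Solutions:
 f(x) = C1 + C2*erfi(sqrt(6)*x/6)


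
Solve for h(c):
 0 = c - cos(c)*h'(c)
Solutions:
 h(c) = C1 + Integral(c/cos(c), c)


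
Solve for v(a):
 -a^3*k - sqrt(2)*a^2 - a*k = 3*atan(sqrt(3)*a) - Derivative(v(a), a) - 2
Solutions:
 v(a) = C1 + a^4*k/4 + sqrt(2)*a^3/3 + a^2*k/2 + 3*a*atan(sqrt(3)*a) - 2*a - sqrt(3)*log(3*a^2 + 1)/2


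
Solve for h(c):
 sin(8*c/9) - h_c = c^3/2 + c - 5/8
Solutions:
 h(c) = C1 - c^4/8 - c^2/2 + 5*c/8 - 9*cos(8*c/9)/8


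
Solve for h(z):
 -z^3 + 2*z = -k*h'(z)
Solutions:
 h(z) = C1 + z^4/(4*k) - z^2/k


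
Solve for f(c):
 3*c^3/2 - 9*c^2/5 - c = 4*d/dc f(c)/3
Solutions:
 f(c) = C1 + 9*c^4/32 - 9*c^3/20 - 3*c^2/8


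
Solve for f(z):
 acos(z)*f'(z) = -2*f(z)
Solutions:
 f(z) = C1*exp(-2*Integral(1/acos(z), z))


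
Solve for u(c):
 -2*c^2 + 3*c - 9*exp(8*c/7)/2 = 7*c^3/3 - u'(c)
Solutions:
 u(c) = C1 + 7*c^4/12 + 2*c^3/3 - 3*c^2/2 + 63*exp(8*c/7)/16


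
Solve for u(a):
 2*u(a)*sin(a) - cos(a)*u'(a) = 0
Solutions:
 u(a) = C1/cos(a)^2


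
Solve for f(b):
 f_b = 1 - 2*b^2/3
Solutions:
 f(b) = C1 - 2*b^3/9 + b


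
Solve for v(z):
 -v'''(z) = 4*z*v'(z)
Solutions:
 v(z) = C1 + Integral(C2*airyai(-2^(2/3)*z) + C3*airybi(-2^(2/3)*z), z)


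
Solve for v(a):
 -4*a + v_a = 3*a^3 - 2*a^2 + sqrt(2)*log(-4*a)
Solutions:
 v(a) = C1 + 3*a^4/4 - 2*a^3/3 + 2*a^2 + sqrt(2)*a*log(-a) + sqrt(2)*a*(-1 + 2*log(2))


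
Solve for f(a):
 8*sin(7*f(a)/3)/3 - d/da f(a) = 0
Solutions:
 -8*a/3 + 3*log(cos(7*f(a)/3) - 1)/14 - 3*log(cos(7*f(a)/3) + 1)/14 = C1


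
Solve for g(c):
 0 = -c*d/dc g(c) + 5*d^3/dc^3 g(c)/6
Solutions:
 g(c) = C1 + Integral(C2*airyai(5^(2/3)*6^(1/3)*c/5) + C3*airybi(5^(2/3)*6^(1/3)*c/5), c)


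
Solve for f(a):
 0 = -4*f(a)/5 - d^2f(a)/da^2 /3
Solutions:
 f(a) = C1*sin(2*sqrt(15)*a/5) + C2*cos(2*sqrt(15)*a/5)


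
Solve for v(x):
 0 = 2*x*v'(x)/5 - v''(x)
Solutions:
 v(x) = C1 + C2*erfi(sqrt(5)*x/5)


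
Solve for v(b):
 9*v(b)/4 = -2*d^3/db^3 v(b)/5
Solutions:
 v(b) = C3*exp(b*(-45^(1/3) + 3*3^(2/3)*5^(1/3))/8)*sin(3*3^(1/6)*5^(1/3)*b/4) + C4*exp(b*(-45^(1/3) + 3*3^(2/3)*5^(1/3))/8)*cos(3*3^(1/6)*5^(1/3)*b/4) + C5*exp(-b*(45^(1/3) + 3*3^(2/3)*5^(1/3))/8) + (C1*sin(3*3^(1/6)*5^(1/3)*b/4) + C2*cos(3*3^(1/6)*5^(1/3)*b/4))*exp(45^(1/3)*b/4)


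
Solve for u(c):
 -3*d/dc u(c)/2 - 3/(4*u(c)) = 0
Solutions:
 u(c) = -sqrt(C1 - c)
 u(c) = sqrt(C1 - c)


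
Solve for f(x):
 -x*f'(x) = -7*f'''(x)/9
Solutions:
 f(x) = C1 + Integral(C2*airyai(21^(2/3)*x/7) + C3*airybi(21^(2/3)*x/7), x)


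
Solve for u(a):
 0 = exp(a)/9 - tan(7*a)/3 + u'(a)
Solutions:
 u(a) = C1 - exp(a)/9 - log(cos(7*a))/21


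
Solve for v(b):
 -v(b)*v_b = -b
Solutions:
 v(b) = -sqrt(C1 + b^2)
 v(b) = sqrt(C1 + b^2)


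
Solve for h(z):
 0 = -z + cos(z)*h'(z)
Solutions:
 h(z) = C1 + Integral(z/cos(z), z)


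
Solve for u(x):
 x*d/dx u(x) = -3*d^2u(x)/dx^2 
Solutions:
 u(x) = C1 + C2*erf(sqrt(6)*x/6)


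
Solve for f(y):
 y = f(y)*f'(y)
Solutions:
 f(y) = -sqrt(C1 + y^2)
 f(y) = sqrt(C1 + y^2)


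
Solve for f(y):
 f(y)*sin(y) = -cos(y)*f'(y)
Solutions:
 f(y) = C1*cos(y)


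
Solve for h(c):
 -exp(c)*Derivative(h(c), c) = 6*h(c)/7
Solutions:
 h(c) = C1*exp(6*exp(-c)/7)


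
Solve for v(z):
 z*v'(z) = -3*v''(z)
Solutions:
 v(z) = C1 + C2*erf(sqrt(6)*z/6)


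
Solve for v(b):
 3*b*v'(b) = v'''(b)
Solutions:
 v(b) = C1 + Integral(C2*airyai(3^(1/3)*b) + C3*airybi(3^(1/3)*b), b)


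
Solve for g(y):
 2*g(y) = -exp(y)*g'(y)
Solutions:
 g(y) = C1*exp(2*exp(-y))


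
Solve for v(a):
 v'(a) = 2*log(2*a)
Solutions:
 v(a) = C1 + 2*a*log(a) - 2*a + a*log(4)


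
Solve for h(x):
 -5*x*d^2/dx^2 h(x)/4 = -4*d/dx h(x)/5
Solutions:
 h(x) = C1 + C2*x^(41/25)


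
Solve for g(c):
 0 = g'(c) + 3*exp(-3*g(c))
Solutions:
 g(c) = log(C1 - 9*c)/3
 g(c) = log((-3^(1/3) - 3^(5/6)*I)*(C1 - 3*c)^(1/3)/2)
 g(c) = log((-3^(1/3) + 3^(5/6)*I)*(C1 - 3*c)^(1/3)/2)


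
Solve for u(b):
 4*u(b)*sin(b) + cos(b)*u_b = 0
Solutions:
 u(b) = C1*cos(b)^4


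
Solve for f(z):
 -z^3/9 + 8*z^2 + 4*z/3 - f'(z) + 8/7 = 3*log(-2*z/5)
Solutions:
 f(z) = C1 - z^4/36 + 8*z^3/3 + 2*z^2/3 - 3*z*log(-z) + z*(-3*log(2) + 29/7 + 3*log(5))


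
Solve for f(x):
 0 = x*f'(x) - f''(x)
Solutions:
 f(x) = C1 + C2*erfi(sqrt(2)*x/2)


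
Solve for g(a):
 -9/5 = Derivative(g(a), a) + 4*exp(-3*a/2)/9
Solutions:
 g(a) = C1 - 9*a/5 + 8*exp(-3*a/2)/27


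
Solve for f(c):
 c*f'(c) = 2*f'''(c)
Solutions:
 f(c) = C1 + Integral(C2*airyai(2^(2/3)*c/2) + C3*airybi(2^(2/3)*c/2), c)


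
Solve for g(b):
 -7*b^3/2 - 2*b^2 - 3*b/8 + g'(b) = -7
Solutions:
 g(b) = C1 + 7*b^4/8 + 2*b^3/3 + 3*b^2/16 - 7*b


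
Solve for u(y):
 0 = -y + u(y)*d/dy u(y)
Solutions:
 u(y) = -sqrt(C1 + y^2)
 u(y) = sqrt(C1 + y^2)


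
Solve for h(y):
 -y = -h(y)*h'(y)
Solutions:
 h(y) = -sqrt(C1 + y^2)
 h(y) = sqrt(C1 + y^2)


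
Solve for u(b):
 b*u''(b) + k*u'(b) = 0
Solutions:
 u(b) = C1 + b^(1 - re(k))*(C2*sin(log(b)*Abs(im(k))) + C3*cos(log(b)*im(k)))


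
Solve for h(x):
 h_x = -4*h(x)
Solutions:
 h(x) = C1*exp(-4*x)


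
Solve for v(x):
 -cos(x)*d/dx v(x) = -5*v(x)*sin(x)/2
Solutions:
 v(x) = C1/cos(x)^(5/2)


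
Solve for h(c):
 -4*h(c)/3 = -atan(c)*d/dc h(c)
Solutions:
 h(c) = C1*exp(4*Integral(1/atan(c), c)/3)


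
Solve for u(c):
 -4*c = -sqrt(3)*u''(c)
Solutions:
 u(c) = C1 + C2*c + 2*sqrt(3)*c^3/9


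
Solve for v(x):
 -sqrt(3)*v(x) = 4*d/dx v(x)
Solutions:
 v(x) = C1*exp(-sqrt(3)*x/4)


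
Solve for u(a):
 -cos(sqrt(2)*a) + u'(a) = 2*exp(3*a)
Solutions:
 u(a) = C1 + 2*exp(3*a)/3 + sqrt(2)*sin(sqrt(2)*a)/2


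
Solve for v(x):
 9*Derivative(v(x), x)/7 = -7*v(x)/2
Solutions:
 v(x) = C1*exp(-49*x/18)


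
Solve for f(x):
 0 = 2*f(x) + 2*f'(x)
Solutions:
 f(x) = C1*exp(-x)


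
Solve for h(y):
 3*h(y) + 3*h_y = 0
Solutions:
 h(y) = C1*exp(-y)


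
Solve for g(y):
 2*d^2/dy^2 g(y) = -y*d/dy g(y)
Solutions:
 g(y) = C1 + C2*erf(y/2)


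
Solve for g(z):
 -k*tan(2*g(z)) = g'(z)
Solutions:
 g(z) = -asin(C1*exp(-2*k*z))/2 + pi/2
 g(z) = asin(C1*exp(-2*k*z))/2


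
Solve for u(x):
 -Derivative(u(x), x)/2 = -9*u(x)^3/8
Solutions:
 u(x) = -sqrt(2)*sqrt(-1/(C1 + 9*x))
 u(x) = sqrt(2)*sqrt(-1/(C1 + 9*x))


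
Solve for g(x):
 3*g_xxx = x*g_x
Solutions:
 g(x) = C1 + Integral(C2*airyai(3^(2/3)*x/3) + C3*airybi(3^(2/3)*x/3), x)


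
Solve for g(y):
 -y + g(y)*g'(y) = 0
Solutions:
 g(y) = -sqrt(C1 + y^2)
 g(y) = sqrt(C1 + y^2)


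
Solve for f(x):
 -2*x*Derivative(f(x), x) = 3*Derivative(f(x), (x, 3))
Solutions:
 f(x) = C1 + Integral(C2*airyai(-2^(1/3)*3^(2/3)*x/3) + C3*airybi(-2^(1/3)*3^(2/3)*x/3), x)
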